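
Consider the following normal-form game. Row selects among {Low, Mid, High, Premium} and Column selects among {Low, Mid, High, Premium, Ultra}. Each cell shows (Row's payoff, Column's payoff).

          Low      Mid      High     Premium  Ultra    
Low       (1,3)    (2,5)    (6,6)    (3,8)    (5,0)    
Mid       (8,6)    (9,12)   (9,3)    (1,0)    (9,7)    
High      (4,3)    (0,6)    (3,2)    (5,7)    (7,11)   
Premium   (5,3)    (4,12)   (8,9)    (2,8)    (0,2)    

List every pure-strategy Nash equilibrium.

Check mutual best responses: a cell is a NE iff neither player can gain by unilaterally deviating.
Row's best responses — vs Low: Mid (payoff 8); vs Mid: Mid (payoff 9); vs High: Mid (payoff 9); vs Premium: High (payoff 5); vs Ultra: Mid (payoff 9).
Column's best responses — vs Low: Premium (payoff 8); vs Mid: Mid (payoff 12); vs High: Ultra (payoff 11); vs Premium: Mid (payoff 12).
The only mutual best response is (Mid, Mid); neither player gains by switching there.

(Mid, Mid)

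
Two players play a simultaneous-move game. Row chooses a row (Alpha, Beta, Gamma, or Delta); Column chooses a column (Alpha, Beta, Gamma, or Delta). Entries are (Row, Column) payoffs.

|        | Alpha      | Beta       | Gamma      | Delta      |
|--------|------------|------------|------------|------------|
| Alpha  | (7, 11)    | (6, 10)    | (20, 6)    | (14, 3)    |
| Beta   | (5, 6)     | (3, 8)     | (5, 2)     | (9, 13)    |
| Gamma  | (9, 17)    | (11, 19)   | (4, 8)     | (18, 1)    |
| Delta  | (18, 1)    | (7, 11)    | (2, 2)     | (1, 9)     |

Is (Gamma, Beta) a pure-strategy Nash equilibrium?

Holding Column at Beta: Row gets 11 from Gamma, versus 6 from Alpha, 3 from Beta, 7 from Delta. No profitable deviation for Row.
Holding Row at Gamma: Column gets 19 from Beta, versus 17 from Alpha, 8 from Gamma, 1 from Delta. No profitable deviation for Column either.

Yes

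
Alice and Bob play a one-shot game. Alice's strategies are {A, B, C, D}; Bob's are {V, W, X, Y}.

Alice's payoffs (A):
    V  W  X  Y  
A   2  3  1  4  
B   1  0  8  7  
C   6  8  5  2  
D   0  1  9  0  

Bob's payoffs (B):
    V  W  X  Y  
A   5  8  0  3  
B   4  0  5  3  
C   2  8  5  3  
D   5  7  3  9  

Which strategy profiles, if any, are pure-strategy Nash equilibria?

Check mutual best responses: a cell is a NE iff neither player can gain by unilaterally deviating.
Alice's best responses — vs V: C (payoff 6); vs W: C (payoff 8); vs X: D (payoff 9); vs Y: B (payoff 7).
Bob's best responses — vs A: W (payoff 8); vs B: X (payoff 5); vs C: W (payoff 8); vs D: Y (payoff 9).
The only mutual best response is (C, W); neither player gains by switching there.

(C, W)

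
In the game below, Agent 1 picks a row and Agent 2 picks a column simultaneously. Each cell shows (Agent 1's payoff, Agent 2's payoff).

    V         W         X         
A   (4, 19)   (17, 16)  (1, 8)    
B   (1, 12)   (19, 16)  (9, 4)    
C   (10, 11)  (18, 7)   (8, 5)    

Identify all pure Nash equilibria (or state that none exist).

(B, W) and (C, V)

Find each player's best response to every opponent strategy; NE are the intersections.
Agent 1's best responses — vs V: C (payoff 10); vs W: B (payoff 19); vs X: B (payoff 9).
Agent 2's best responses — vs A: V (payoff 19); vs B: W (payoff 16); vs C: V (payoff 11).
Mutual best responses occur at (B, W) and (C, V); at each, neither player gains by switching.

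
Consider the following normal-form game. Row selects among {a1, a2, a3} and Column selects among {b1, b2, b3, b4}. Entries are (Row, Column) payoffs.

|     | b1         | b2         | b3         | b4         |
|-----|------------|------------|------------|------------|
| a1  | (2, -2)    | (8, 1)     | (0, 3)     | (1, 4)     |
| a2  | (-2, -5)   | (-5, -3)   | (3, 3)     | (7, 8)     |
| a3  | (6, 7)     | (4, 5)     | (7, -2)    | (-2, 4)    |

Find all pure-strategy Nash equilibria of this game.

(a2, b4) and (a3, b1)

Find each player's best response to every opponent strategy; NE are the intersections.
Row's best responses — vs b1: a3 (payoff 6); vs b2: a1 (payoff 8); vs b3: a3 (payoff 7); vs b4: a2 (payoff 7).
Column's best responses — vs a1: b4 (payoff 4); vs a2: b4 (payoff 8); vs a3: b1 (payoff 7).
Mutual best responses occur at (a2, b4) and (a3, b1); at each, neither player gains by switching.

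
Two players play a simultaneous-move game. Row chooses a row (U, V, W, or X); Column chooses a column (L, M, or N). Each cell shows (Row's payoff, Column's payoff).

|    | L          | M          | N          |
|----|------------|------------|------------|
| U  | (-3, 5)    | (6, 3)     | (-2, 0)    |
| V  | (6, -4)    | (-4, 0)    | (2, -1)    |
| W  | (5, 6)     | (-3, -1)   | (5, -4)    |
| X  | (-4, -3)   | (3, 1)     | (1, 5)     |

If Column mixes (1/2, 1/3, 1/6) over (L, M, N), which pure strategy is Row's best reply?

W

Row's best reply maximizes expected payoff against the mix.
U: (1/2)·(-3) + (1/3)·6 + (1/6)·(-2) = 1/6
V: (1/2)·6 + (1/3)·(-4) + (1/6)·2 = 2
W: (1/2)·5 + (1/3)·(-3) + (1/6)·5 = 7/3
X: (1/2)·(-4) + (1/3)·3 + (1/6)·1 = -5/6
Highest expected payoff is 7/3, from W.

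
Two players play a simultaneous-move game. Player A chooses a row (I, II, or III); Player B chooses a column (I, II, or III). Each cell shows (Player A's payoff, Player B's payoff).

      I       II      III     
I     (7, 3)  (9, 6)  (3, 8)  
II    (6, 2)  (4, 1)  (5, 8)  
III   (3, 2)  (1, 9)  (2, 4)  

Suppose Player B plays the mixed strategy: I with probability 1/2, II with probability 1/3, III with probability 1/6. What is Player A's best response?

Player A's best reply maximizes expected payoff against the mix.
I: (1/2)·7 + (1/3)·9 + (1/6)·3 = 7
II: (1/2)·6 + (1/3)·4 + (1/6)·5 = 31/6
III: (1/2)·3 + (1/3)·1 + (1/6)·2 = 13/6
Highest expected payoff is 7, from I.

I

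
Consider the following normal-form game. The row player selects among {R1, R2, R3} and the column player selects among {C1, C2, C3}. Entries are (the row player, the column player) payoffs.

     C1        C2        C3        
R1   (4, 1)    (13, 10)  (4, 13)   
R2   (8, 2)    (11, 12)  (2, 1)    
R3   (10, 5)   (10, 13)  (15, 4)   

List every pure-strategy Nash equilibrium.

None

Find each player's best response to every opponent strategy; NE are the intersections.
The row player's best responses — vs C1: R3 (payoff 10); vs C2: R1 (payoff 13); vs C3: R3 (payoff 15).
The column player's best responses — vs R1: C3 (payoff 13); vs R2: C2 (payoff 12); vs R3: C2 (payoff 13).
No cell has both players best-responding. For instance, the row player's best reply to C2 is R1, but against R1 the column player prefers C3 over C2.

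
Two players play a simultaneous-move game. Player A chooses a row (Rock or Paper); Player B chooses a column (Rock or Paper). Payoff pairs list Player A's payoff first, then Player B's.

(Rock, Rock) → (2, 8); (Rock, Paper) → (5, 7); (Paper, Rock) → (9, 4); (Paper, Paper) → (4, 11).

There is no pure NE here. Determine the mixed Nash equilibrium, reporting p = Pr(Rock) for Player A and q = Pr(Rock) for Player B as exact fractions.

Each player's mixing probability is pinned down by making the *other* player indifferent.
Player B indifferent between Rock and Paper: p·8 + (1−p)·4 = p·7 + (1−p)·11 ⟹ 4 + 4p = 11 + (-4)p ⟹ p = 7/8.
Player A indifferent between Rock and Paper: q·2 + (1−q)·5 = q·9 + (1−q)·4 ⟹ 5 + (-3)q = 4 + 5q ⟹ q = 1/8.

p = 7/8, q = 1/8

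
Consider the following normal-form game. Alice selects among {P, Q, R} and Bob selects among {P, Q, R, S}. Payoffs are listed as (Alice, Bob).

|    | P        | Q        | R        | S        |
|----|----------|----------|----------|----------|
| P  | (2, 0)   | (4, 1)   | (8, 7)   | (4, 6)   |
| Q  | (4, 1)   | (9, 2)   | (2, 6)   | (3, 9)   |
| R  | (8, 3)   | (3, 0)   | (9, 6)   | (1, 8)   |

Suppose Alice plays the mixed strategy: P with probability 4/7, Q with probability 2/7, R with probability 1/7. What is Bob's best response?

S

Compute Bob's expected payoff from each pure strategy against the given mix.
P: (4/7)·0 + (2/7)·1 + (1/7)·3 = 5/7
Q: (4/7)·1 + (2/7)·2 + (1/7)·0 = 8/7
R: (4/7)·7 + (2/7)·6 + (1/7)·6 = 46/7
S: (4/7)·6 + (2/7)·9 + (1/7)·8 = 50/7
Highest expected payoff is 50/7, from S.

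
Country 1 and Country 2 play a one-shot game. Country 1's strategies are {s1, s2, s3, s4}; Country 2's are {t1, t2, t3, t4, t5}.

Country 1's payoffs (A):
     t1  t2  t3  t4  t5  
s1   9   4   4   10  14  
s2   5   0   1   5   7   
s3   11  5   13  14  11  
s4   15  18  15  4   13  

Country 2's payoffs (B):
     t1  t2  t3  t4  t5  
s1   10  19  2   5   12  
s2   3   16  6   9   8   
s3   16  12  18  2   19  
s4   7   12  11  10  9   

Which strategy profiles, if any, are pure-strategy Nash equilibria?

A profile is a Nash equilibrium when each player is best-responding to the other.
Country 1's best responses — vs t1: s4 (payoff 15); vs t2: s4 (payoff 18); vs t3: s4 (payoff 15); vs t4: s3 (payoff 14); vs t5: s1 (payoff 14).
Country 2's best responses — vs s1: t2 (payoff 19); vs s2: t2 (payoff 16); vs s3: t5 (payoff 19); vs s4: t2 (payoff 12).
The only mutual best response is (s4, t2); neither player gains by switching there.

(s4, t2)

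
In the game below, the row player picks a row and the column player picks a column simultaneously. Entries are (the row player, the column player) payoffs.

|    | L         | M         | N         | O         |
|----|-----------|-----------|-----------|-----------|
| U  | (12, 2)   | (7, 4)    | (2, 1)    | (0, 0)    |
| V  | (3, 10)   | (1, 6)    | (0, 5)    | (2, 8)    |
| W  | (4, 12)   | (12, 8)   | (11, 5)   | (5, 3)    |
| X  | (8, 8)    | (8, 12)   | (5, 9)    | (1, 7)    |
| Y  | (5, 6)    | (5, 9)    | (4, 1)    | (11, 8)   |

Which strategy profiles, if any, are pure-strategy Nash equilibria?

Check mutual best responses: a cell is a NE iff neither player can gain by unilaterally deviating.
The row player's best responses — vs L: U (payoff 12); vs M: W (payoff 12); vs N: W (payoff 11); vs O: Y (payoff 11).
The column player's best responses — vs U: M (payoff 4); vs V: L (payoff 10); vs W: L (payoff 12); vs X: M (payoff 12); vs Y: M (payoff 9).
No cell has both players best-responding. For instance, the row player's best reply to O is Y, but against Y the column player prefers M over O.

There is no pure-strategy Nash equilibrium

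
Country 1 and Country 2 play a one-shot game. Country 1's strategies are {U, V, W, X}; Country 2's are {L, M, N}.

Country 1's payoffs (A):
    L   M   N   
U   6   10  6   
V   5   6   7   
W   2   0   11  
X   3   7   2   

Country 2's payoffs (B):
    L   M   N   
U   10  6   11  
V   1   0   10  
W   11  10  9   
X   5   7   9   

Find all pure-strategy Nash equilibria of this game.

Find each player's best response to every opponent strategy; NE are the intersections.
Country 1's best responses — vs L: U (payoff 6); vs M: U (payoff 10); vs N: W (payoff 11).
Country 2's best responses — vs U: N (payoff 11); vs V: N (payoff 10); vs W: L (payoff 11); vs X: N (payoff 9).
No cell has both players best-responding. For instance, Country 1's best reply to N is W, but against W Country 2 prefers L over N.

None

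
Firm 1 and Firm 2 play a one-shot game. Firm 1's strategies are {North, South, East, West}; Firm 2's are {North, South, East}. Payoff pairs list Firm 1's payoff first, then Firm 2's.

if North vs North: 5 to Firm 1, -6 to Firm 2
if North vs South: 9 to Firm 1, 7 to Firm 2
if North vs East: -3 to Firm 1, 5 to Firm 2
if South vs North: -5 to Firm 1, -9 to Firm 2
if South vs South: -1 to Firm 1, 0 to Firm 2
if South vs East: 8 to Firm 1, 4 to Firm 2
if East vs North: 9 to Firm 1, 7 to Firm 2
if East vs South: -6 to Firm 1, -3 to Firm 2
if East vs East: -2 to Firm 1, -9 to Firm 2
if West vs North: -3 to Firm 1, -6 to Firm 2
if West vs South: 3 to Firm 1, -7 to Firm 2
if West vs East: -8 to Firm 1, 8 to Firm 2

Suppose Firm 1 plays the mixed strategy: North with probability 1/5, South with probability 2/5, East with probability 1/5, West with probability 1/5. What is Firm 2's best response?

Firm 2's best reply maximizes expected payoff against the mix.
North: (1/5)·(-6) + (2/5)·(-9) + (1/5)·7 + (1/5)·(-6) = -23/5
South: (1/5)·7 + (2/5)·0 + (1/5)·(-3) + (1/5)·(-7) = -3/5
East: (1/5)·5 + (2/5)·4 + (1/5)·(-9) + (1/5)·8 = 12/5
Highest expected payoff is 12/5, from East.

East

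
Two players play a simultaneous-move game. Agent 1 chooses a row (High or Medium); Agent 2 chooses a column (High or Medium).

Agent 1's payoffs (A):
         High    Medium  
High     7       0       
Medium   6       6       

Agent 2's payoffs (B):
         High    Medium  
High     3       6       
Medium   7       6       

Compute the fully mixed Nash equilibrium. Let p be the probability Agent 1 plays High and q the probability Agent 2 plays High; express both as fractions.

Each player's mixing probability is pinned down by making the *other* player indifferent.
Agent 2 indifferent between High and Medium: p·3 + (1−p)·7 = p·6 + (1−p)·6 ⟹ 7 + (-4)p = 6 + 0p ⟹ p = 1/4.
Agent 1 indifferent between High and Medium: q·7 + (1−q)·0 = q·6 + (1−q)·6 ⟹ 0 + 7q = 6 + 0q ⟹ q = 6/7.

p = 1/4, q = 6/7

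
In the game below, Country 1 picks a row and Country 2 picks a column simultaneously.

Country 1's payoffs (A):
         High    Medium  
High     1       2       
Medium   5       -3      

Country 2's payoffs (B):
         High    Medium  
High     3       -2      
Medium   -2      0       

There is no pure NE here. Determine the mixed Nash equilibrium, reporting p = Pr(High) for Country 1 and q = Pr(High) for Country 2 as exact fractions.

Each player's mixing probability is pinned down by making the *other* player indifferent.
Country 2 indifferent between High and Medium: p·3 + (1−p)·(-2) = p·(-2) + (1−p)·0 ⟹ (-2) + 5p = 0 + (-2)p ⟹ p = 2/7.
Country 1 indifferent between High and Medium: q·1 + (1−q)·2 = q·5 + (1−q)·(-3) ⟹ 2 + (-1)q = (-3) + 8q ⟹ q = 5/9.

p = 2/7, q = 5/9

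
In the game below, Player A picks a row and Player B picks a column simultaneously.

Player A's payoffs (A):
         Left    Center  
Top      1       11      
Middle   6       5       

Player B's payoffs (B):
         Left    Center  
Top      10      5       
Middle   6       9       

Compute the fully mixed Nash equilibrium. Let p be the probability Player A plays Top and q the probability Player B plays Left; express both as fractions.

In a mixed NE each player is indifferent between their pure strategies, so the opponent's mix sets the indifference.
Player B indifferent between Left and Center: p·10 + (1−p)·6 = p·5 + (1−p)·9 ⟹ 6 + 4p = 9 + (-4)p ⟹ p = 3/8.
Player A indifferent between Top and Middle: q·1 + (1−q)·11 = q·6 + (1−q)·5 ⟹ 11 + (-10)q = 5 + 1q ⟹ q = 6/11.

p = 3/8, q = 6/11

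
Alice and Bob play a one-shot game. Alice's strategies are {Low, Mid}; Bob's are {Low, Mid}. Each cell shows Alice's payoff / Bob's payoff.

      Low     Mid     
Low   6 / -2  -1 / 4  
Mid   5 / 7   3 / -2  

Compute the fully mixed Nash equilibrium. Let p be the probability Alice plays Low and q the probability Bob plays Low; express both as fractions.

p = 3/5, q = 4/5

Each player's mixing probability is pinned down by making the *other* player indifferent.
Bob indifferent between Low and Mid: p·(-2) + (1−p)·7 = p·4 + (1−p)·(-2) ⟹ 7 + (-9)p = (-2) + 6p ⟹ p = 3/5.
Alice indifferent between Low and Mid: q·6 + (1−q)·(-1) = q·5 + (1−q)·3 ⟹ (-1) + 7q = 3 + 2q ⟹ q = 4/5.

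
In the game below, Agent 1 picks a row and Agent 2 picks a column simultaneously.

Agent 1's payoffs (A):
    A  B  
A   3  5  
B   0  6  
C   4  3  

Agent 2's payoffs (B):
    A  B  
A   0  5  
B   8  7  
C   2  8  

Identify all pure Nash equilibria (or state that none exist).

Check mutual best responses: a cell is a NE iff neither player can gain by unilaterally deviating.
Agent 1's best responses — vs A: C (payoff 4); vs B: B (payoff 6).
Agent 2's best responses — vs A: B (payoff 5); vs B: A (payoff 8); vs C: B (payoff 8).
No cell has both players best-responding. For instance, Agent 1's best reply to A is C, but against C Agent 2 prefers B over A.

There is no pure-strategy Nash equilibrium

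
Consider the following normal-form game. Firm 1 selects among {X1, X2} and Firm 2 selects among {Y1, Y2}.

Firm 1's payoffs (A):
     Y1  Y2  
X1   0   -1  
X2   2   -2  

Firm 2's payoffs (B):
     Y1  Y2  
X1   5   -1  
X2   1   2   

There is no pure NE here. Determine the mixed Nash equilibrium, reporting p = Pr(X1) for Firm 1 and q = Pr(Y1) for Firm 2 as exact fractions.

Each player's mixing probability is pinned down by making the *other* player indifferent.
Firm 2 indifferent between Y1 and Y2: p·5 + (1−p)·1 = p·(-1) + (1−p)·2 ⟹ 1 + 4p = 2 + (-3)p ⟹ p = 1/7.
Firm 1 indifferent between X1 and X2: q·0 + (1−q)·(-1) = q·2 + (1−q)·(-2) ⟹ (-1) + 1q = (-2) + 4q ⟹ q = 1/3.

p = 1/7, q = 1/3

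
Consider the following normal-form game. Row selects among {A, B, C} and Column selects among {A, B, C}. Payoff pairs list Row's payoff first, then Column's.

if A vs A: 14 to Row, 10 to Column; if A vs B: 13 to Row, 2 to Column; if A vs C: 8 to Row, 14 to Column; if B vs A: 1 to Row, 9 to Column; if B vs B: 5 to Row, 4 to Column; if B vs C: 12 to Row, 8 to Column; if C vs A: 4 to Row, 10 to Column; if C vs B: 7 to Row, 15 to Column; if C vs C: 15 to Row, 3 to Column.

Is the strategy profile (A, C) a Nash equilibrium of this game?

No

Holding Column at C: Row gets 8 from A but could get 15 by switching to C. Row has a profitable deviation.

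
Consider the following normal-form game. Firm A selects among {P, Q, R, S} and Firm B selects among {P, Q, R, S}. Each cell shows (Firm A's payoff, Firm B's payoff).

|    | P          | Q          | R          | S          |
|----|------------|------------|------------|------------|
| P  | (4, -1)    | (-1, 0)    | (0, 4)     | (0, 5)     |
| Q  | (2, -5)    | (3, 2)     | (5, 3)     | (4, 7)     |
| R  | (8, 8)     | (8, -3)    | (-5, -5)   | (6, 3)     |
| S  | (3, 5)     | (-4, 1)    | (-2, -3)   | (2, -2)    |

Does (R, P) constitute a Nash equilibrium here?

Holding Firm B at P: Firm A gets 8 from R, versus 4 from P, 2 from Q, 3 from S. No profitable deviation for Firm A.
Holding Firm A at R: Firm B gets 8 from P, versus -3 from Q, -5 from R, 3 from S. No profitable deviation for Firm B either.

Yes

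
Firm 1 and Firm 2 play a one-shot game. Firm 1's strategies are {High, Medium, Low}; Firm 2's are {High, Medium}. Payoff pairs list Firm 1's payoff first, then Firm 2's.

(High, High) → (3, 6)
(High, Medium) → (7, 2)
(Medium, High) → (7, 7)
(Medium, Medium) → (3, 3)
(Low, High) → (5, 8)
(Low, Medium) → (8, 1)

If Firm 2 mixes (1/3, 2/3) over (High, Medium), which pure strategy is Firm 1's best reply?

Low

Firm 1's best reply maximizes expected payoff against the mix.
High: (1/3)·3 + (2/3)·7 = 17/3
Medium: (1/3)·7 + (2/3)·3 = 13/3
Low: (1/3)·5 + (2/3)·8 = 7
Highest expected payoff is 7, from Low.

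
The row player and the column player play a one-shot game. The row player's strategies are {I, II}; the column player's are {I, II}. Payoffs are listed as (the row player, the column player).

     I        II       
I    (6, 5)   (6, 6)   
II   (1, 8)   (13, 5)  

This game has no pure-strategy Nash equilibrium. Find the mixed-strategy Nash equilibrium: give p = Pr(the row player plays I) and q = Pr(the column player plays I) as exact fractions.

p = 3/4, q = 7/12

Each player's mixing probability is pinned down by making the *other* player indifferent.
The column player indifferent between I and II: p·5 + (1−p)·8 = p·6 + (1−p)·5 ⟹ 8 + (-3)p = 5 + 1p ⟹ p = 3/4.
The row player indifferent between I and II: q·6 + (1−q)·6 = q·1 + (1−q)·13 ⟹ 6 + 0q = 13 + (-12)q ⟹ q = 7/12.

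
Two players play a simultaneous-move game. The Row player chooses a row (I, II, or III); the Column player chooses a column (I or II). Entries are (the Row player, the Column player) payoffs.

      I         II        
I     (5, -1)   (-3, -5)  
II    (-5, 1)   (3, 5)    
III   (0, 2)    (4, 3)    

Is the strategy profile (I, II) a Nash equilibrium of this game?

Holding the Column player at II: the Row player gets -3 from I but could get 4 by switching to III. The Row player has a profitable deviation.

No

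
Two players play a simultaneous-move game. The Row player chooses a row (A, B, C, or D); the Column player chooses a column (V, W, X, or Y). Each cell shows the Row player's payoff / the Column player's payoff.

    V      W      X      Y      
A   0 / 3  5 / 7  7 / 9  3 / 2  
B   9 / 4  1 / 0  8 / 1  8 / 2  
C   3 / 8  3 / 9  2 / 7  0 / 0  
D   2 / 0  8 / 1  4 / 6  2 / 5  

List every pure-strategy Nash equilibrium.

Check mutual best responses: a cell is a NE iff neither player can gain by unilaterally deviating.
The Row player's best responses — vs V: B (payoff 9); vs W: D (payoff 8); vs X: B (payoff 8); vs Y: B (payoff 8).
The Column player's best responses — vs A: X (payoff 9); vs B: V (payoff 4); vs C: W (payoff 9); vs D: X (payoff 6).
The only mutual best response is (B, V); neither player gains by switching there.

(B, V)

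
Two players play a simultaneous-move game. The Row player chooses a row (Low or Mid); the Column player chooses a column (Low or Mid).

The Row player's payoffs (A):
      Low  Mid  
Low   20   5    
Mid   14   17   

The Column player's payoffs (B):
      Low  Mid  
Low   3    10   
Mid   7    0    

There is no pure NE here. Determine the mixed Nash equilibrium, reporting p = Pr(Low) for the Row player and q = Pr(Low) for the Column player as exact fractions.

In a mixed NE each player is indifferent between their pure strategies, so the opponent's mix sets the indifference.
The Column player indifferent between Low and Mid: p·3 + (1−p)·7 = p·10 + (1−p)·0 ⟹ 7 + (-4)p = 0 + 10p ⟹ p = 1/2.
The Row player indifferent between Low and Mid: q·20 + (1−q)·5 = q·14 + (1−q)·17 ⟹ 5 + 15q = 17 + (-3)q ⟹ q = 2/3.

p = 1/2, q = 2/3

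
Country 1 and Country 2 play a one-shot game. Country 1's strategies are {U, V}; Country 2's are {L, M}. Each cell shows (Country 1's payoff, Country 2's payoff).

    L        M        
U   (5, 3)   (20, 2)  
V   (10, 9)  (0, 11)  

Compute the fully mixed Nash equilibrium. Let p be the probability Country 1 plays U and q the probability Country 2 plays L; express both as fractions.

In a mixed NE each player is indifferent between their pure strategies, so the opponent's mix sets the indifference.
Country 2 indifferent between L and M: p·3 + (1−p)·9 = p·2 + (1−p)·11 ⟹ 9 + (-6)p = 11 + (-9)p ⟹ p = 2/3.
Country 1 indifferent between U and V: q·5 + (1−q)·20 = q·10 + (1−q)·0 ⟹ 20 + (-15)q = 0 + 10q ⟹ q = 4/5.

p = 2/3, q = 4/5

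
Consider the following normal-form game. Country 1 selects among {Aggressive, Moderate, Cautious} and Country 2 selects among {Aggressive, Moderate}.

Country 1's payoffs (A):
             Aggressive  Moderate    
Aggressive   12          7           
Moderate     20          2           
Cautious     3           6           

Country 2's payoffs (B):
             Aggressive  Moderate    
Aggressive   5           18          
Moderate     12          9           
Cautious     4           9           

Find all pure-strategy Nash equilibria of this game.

(Aggressive, Moderate) and (Moderate, Aggressive)

Check mutual best responses: a cell is a NE iff neither player can gain by unilaterally deviating.
Country 1's best responses — vs Aggressive: Moderate (payoff 20); vs Moderate: Aggressive (payoff 7).
Country 2's best responses — vs Aggressive: Moderate (payoff 18); vs Moderate: Aggressive (payoff 12); vs Cautious: Moderate (payoff 9).
Mutual best responses occur at (Aggressive, Moderate) and (Moderate, Aggressive); at each, neither player gains by switching.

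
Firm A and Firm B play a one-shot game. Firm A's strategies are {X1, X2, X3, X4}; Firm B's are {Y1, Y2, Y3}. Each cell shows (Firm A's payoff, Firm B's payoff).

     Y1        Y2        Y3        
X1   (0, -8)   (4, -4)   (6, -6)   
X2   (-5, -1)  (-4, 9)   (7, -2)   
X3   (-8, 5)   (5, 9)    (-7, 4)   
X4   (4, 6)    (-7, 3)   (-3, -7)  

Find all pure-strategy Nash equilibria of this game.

(X3, Y2) and (X4, Y1)

Check mutual best responses: a cell is a NE iff neither player can gain by unilaterally deviating.
Firm A's best responses — vs Y1: X4 (payoff 4); vs Y2: X3 (payoff 5); vs Y3: X2 (payoff 7).
Firm B's best responses — vs X1: Y2 (payoff -4); vs X2: Y2 (payoff 9); vs X3: Y2 (payoff 9); vs X4: Y1 (payoff 6).
Mutual best responses occur at (X3, Y2) and (X4, Y1); at each, neither player gains by switching.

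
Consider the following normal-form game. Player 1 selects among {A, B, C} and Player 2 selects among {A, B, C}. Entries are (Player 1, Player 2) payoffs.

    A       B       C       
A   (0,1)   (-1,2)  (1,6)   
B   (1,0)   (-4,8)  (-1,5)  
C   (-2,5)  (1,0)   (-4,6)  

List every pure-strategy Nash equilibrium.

(A, C)

Find each player's best response to every opponent strategy; NE are the intersections.
Player 1's best responses — vs A: B (payoff 1); vs B: C (payoff 1); vs C: A (payoff 1).
Player 2's best responses — vs A: C (payoff 6); vs B: B (payoff 8); vs C: C (payoff 6).
The only mutual best response is (A, C); neither player gains by switching there.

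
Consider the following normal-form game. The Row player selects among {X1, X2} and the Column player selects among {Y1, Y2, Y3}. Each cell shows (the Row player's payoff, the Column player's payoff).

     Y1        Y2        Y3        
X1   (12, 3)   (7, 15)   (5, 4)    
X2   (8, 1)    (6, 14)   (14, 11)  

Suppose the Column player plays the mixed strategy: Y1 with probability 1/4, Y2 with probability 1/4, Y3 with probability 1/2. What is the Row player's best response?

The Row player's best reply maximizes expected payoff against the mix.
X1: (1/4)·12 + (1/4)·7 + (1/2)·5 = 29/4
X2: (1/4)·8 + (1/4)·6 + (1/2)·14 = 21/2
Highest expected payoff is 21/2, from X2.

X2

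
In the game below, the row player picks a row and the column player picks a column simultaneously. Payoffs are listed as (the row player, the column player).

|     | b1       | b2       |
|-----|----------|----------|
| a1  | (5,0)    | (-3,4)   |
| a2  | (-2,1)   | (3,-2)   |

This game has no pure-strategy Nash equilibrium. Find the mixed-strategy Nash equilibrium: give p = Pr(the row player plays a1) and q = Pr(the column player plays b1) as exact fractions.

Each player's mixing probability is pinned down by making the *other* player indifferent.
The column player indifferent between b1 and b2: p·0 + (1−p)·1 = p·4 + (1−p)·(-2) ⟹ 1 + (-1)p = (-2) + 6p ⟹ p = 3/7.
The row player indifferent between a1 and a2: q·5 + (1−q)·(-3) = q·(-2) + (1−q)·3 ⟹ (-3) + 8q = 3 + (-5)q ⟹ q = 6/13.

p = 3/7, q = 6/13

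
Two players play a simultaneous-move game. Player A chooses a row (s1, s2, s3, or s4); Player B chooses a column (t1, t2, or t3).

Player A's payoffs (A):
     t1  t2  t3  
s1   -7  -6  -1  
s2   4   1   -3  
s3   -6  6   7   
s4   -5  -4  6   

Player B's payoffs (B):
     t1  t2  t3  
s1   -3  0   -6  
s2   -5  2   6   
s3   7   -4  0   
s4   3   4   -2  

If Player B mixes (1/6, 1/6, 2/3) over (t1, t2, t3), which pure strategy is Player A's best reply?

Player A's best reply maximizes expected payoff against the mix.
s1: (1/6)·(-7) + (1/6)·(-6) + (2/3)·(-1) = -17/6
s2: (1/6)·4 + (1/6)·1 + (2/3)·(-3) = -7/6
s3: (1/6)·(-6) + (1/6)·6 + (2/3)·7 = 14/3
s4: (1/6)·(-5) + (1/6)·(-4) + (2/3)·6 = 5/2
Highest expected payoff is 14/3, from s3.

s3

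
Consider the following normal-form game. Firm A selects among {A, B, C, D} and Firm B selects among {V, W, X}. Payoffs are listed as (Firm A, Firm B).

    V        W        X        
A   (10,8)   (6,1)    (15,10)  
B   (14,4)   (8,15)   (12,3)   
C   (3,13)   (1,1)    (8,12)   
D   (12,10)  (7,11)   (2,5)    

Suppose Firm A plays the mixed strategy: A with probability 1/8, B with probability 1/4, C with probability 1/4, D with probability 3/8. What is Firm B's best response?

V

Firm B's best reply maximizes expected payoff against the mix.
V: (1/8)·8 + (1/4)·4 + (1/4)·13 + (3/8)·10 = 9
W: (1/8)·1 + (1/4)·15 + (1/4)·1 + (3/8)·11 = 33/4
X: (1/8)·10 + (1/4)·3 + (1/4)·12 + (3/8)·5 = 55/8
Highest expected payoff is 9, from V.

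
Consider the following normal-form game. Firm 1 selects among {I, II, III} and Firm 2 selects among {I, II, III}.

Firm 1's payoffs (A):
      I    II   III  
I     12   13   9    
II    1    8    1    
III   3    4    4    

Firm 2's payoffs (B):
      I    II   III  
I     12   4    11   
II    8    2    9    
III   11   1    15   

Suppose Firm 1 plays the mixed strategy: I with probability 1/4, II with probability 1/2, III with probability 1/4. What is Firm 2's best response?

Compute Firm 2's expected payoff from each pure strategy against the given mix.
I: (1/4)·12 + (1/2)·8 + (1/4)·11 = 39/4
II: (1/4)·4 + (1/2)·2 + (1/4)·1 = 9/4
III: (1/4)·11 + (1/2)·9 + (1/4)·15 = 11
Highest expected payoff is 11, from III.

III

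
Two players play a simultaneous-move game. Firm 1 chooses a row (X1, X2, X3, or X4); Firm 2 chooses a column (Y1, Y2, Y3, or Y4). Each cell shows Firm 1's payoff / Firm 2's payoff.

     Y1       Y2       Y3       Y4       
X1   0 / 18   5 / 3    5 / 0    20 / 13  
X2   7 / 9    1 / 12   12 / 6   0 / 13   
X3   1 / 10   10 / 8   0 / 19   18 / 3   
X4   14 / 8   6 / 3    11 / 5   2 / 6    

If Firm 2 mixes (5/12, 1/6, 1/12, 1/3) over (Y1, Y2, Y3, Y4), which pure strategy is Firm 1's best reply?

Compute Firm 1's expected payoff from each pure strategy against the given mix.
X1: (5/12)·0 + (1/6)·5 + (1/12)·5 + (1/3)·20 = 95/12
X2: (5/12)·7 + (1/6)·1 + (1/12)·12 + (1/3)·0 = 49/12
X3: (5/12)·1 + (1/6)·10 + (1/12)·0 + (1/3)·18 = 97/12
X4: (5/12)·14 + (1/6)·6 + (1/12)·11 + (1/3)·2 = 101/12
Highest expected payoff is 101/12, from X4.

X4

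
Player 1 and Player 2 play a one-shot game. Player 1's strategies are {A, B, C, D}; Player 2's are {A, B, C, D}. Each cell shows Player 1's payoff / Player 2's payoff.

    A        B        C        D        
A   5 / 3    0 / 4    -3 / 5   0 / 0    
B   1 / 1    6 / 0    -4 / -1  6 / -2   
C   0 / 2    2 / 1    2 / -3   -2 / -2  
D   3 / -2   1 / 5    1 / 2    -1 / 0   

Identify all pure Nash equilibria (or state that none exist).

A profile is a Nash equilibrium when each player is best-responding to the other.
Player 1's best responses — vs A: A (payoff 5); vs B: B (payoff 6); vs C: C (payoff 2); vs D: B (payoff 6).
Player 2's best responses — vs A: C (payoff 5); vs B: A (payoff 1); vs C: A (payoff 2); vs D: B (payoff 5).
No cell has both players best-responding. For instance, Player 1's best reply to D is B, but against B Player 2 prefers A over D.

None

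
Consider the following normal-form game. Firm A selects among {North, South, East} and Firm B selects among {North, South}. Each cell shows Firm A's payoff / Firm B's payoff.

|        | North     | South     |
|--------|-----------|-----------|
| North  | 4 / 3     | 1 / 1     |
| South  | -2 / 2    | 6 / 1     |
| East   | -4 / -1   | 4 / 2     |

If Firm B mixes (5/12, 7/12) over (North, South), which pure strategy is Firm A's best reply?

Firm A's best reply maximizes expected payoff against the mix.
North: (5/12)·4 + (7/12)·1 = 9/4
South: (5/12)·(-2) + (7/12)·6 = 8/3
East: (5/12)·(-4) + (7/12)·4 = 2/3
Highest expected payoff is 8/3, from South.

South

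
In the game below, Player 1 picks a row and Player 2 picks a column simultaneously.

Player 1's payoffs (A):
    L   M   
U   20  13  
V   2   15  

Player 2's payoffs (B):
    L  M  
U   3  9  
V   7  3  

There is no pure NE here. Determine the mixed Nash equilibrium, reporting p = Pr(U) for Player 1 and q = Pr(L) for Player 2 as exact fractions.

Each player's mixing probability is pinned down by making the *other* player indifferent.
Player 2 indifferent between L and M: p·3 + (1−p)·7 = p·9 + (1−p)·3 ⟹ 7 + (-4)p = 3 + 6p ⟹ p = 2/5.
Player 1 indifferent between U and V: q·20 + (1−q)·13 = q·2 + (1−q)·15 ⟹ 13 + 7q = 15 + (-13)q ⟹ q = 1/10.

p = 2/5, q = 1/10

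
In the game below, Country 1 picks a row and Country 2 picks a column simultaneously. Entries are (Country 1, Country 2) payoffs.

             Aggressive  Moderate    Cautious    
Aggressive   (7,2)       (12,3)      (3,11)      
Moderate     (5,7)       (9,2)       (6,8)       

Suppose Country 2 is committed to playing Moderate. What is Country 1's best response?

Aggressive

With Country 2 fixed at Moderate, Country 1's payoffs are: Aggressive → 12, Moderate → 9.
The maximum is 12, achieved by Aggressive.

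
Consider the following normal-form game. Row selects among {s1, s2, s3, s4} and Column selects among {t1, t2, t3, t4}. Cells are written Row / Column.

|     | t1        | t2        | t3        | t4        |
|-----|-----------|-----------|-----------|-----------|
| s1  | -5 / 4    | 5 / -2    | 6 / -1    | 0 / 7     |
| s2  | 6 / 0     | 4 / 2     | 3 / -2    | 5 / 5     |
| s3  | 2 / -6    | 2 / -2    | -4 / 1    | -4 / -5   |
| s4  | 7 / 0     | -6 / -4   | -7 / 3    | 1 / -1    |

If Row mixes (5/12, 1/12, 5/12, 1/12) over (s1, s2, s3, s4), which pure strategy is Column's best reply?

t4

Compute Column's expected payoff from each pure strategy against the given mix.
t1: (5/12)·4 + (1/12)·0 + (5/12)·(-6) + (1/12)·0 = -5/6
t2: (5/12)·(-2) + (1/12)·2 + (5/12)·(-2) + (1/12)·(-4) = -11/6
t3: (5/12)·(-1) + (1/12)·(-2) + (5/12)·1 + (1/12)·3 = 1/12
t4: (5/12)·7 + (1/12)·5 + (5/12)·(-5) + (1/12)·(-1) = 7/6
Highest expected payoff is 7/6, from t4.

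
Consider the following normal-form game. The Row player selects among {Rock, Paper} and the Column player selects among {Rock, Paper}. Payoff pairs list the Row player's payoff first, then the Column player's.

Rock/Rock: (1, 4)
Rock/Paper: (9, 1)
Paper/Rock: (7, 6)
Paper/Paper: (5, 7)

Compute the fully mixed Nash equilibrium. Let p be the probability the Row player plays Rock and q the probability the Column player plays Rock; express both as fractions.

p = 1/4, q = 2/5

Each player's mixing probability is pinned down by making the *other* player indifferent.
The Column player indifferent between Rock and Paper: p·4 + (1−p)·6 = p·1 + (1−p)·7 ⟹ 6 + (-2)p = 7 + (-6)p ⟹ p = 1/4.
The Row player indifferent between Rock and Paper: q·1 + (1−q)·9 = q·7 + (1−q)·5 ⟹ 9 + (-8)q = 5 + 2q ⟹ q = 2/5.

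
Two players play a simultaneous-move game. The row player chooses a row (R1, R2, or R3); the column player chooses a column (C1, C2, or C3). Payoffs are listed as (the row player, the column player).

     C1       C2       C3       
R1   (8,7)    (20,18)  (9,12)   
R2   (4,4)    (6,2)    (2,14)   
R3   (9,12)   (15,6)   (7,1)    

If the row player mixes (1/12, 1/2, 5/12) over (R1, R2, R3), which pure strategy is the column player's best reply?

Compute the column player's expected payoff from each pure strategy against the given mix.
C1: (1/12)·7 + (1/2)·4 + (5/12)·12 = 91/12
C2: (1/12)·18 + (1/2)·2 + (5/12)·6 = 5
C3: (1/12)·12 + (1/2)·14 + (5/12)·1 = 101/12
Highest expected payoff is 101/12, from C3.

C3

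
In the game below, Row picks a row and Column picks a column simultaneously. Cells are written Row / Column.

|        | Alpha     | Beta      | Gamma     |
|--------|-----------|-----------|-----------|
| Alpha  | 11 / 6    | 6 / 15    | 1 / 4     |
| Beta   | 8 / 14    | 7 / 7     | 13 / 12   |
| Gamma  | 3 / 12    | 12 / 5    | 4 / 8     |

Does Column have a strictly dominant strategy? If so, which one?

None

Check whether one of Column's strategies beats all alternatives regardless of what the opponent does.
Alpha is not dominant: against Alpha, Beta gives 15 > 6.
Beta is not dominant: against Beta, Alpha gives 14 > 7.
Gamma is not dominant: against Alpha, Alpha gives 6 > 4.
No single strategy is best against every opponent action.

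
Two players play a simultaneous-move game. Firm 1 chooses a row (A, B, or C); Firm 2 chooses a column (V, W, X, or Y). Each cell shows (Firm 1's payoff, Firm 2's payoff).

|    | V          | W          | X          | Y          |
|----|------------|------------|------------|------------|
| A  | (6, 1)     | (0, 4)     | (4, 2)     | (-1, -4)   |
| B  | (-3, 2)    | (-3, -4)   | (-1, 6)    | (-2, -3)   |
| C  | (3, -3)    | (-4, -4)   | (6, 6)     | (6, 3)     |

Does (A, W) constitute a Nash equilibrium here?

Yes

Holding Firm 2 at W: Firm 1 gets 0 from A, versus -3 from B, -4 from C. No profitable deviation for Firm 1.
Holding Firm 1 at A: Firm 2 gets 4 from W, versus 1 from V, 2 from X, -4 from Y. No profitable deviation for Firm 2 either.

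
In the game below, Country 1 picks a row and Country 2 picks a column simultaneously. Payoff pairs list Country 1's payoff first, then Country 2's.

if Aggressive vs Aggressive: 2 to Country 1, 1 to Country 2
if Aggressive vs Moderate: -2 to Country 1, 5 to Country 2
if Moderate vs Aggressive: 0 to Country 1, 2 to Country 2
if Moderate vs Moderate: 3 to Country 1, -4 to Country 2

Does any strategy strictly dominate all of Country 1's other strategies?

Check whether one of Country 1's strategies beats all alternatives regardless of what the opponent does.
Aggressive is not dominant: against Moderate, Moderate gives 3 > -2.
Moderate is not dominant: against Aggressive, Aggressive gives 2 > 0.
No single strategy is best against every opponent action.

No strictly dominant strategy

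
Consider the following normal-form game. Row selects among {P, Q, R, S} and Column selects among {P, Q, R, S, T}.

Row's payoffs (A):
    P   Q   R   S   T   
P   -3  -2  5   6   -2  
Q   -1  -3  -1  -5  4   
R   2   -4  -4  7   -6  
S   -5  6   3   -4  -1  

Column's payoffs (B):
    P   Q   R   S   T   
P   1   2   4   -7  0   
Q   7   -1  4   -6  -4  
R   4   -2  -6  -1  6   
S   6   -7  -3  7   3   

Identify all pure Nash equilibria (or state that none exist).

Find each player's best response to every opponent strategy; NE are the intersections.
Row's best responses — vs P: R (payoff 2); vs Q: S (payoff 6); vs R: P (payoff 5); vs S: R (payoff 7); vs T: Q (payoff 4).
Column's best responses — vs P: R (payoff 4); vs Q: P (payoff 7); vs R: T (payoff 6); vs S: S (payoff 7).
The only mutual best response is (P, R); neither player gains by switching there.

(P, R)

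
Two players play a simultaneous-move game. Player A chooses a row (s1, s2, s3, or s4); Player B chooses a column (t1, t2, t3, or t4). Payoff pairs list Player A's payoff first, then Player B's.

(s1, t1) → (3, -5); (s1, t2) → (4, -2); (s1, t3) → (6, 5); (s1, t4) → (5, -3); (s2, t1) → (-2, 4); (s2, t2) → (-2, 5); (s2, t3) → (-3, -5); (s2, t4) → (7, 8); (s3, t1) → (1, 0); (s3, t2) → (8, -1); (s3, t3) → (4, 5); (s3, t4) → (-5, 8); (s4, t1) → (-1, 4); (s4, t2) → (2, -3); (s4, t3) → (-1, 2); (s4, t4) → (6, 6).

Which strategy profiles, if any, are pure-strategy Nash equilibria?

(s1, t3) and (s2, t4)

Check mutual best responses: a cell is a NE iff neither player can gain by unilaterally deviating.
Player A's best responses — vs t1: s1 (payoff 3); vs t2: s3 (payoff 8); vs t3: s1 (payoff 6); vs t4: s2 (payoff 7).
Player B's best responses — vs s1: t3 (payoff 5); vs s2: t4 (payoff 8); vs s3: t4 (payoff 8); vs s4: t4 (payoff 6).
Mutual best responses occur at (s1, t3) and (s2, t4); at each, neither player gains by switching.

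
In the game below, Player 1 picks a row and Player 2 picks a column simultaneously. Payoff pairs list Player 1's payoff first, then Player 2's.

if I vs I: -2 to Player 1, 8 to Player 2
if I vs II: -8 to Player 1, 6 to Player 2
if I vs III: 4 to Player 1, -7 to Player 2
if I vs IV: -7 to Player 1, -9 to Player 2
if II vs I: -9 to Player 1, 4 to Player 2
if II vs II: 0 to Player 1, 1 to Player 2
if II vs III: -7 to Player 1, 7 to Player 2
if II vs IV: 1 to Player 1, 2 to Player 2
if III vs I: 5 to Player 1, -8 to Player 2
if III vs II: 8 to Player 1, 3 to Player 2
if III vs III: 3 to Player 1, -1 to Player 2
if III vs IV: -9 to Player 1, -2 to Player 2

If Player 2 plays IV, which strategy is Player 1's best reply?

With Player 2 fixed at IV, Player 1's payoffs are: I → -7, II → 1, III → -9.
The maximum is 1, achieved by II.

II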